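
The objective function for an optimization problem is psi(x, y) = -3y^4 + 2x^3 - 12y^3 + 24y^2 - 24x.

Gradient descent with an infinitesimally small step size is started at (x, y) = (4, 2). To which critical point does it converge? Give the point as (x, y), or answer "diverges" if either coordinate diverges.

diverges

psi is separable, so gradient descent decouples: x follows -∂psi/∂x, y follows -∂psi/∂y.
∂psi/∂x = 6(x - 2)(x + 2); at x=4 this is 72, so x decreases.
∂psi/∂y = -12y(y - 1)(y + 4); at y=2 this is -144, so y increases.
The y-coordinate has no critical point in that direction and runs off to infinity.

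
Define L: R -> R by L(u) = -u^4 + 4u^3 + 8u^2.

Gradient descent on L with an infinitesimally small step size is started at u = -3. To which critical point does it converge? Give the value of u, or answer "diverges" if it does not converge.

diverges

L'(u) = -4u(u - 4)(u + 1), so L'(-3) = 168.
Gradient descent moves in the -L' direction, i.e. u is decreasing.
There is no critical point below u=-3, and L' keeps the same sign, so the iterate runs off to −∞.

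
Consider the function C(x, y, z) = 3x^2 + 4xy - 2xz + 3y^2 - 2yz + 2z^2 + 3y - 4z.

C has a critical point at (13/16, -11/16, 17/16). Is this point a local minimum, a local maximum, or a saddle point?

local minimum

The Hessian is constant: H = [[6, 4, -2], [4, 6, -2], [-2, -2, 4]].
Leading principal minors: Δ₁ = 6, Δ₂ = 20, Δ₃ = 64.
All leading minors are positive, so H is positive definite: a local minimum.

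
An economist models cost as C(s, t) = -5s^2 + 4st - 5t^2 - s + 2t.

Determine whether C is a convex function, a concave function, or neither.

concave

C is quadratic, so its Hessian is the constant matrix H = [[-10, 4], [4, -10]].
det(H) = 84, tr(H) = -20.
det(H) > 0 and tr(H) < 0, so H is negative definite everywhere: concave.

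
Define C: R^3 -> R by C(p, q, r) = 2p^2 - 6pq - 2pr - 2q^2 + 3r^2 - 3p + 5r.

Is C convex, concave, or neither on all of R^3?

neither

C is quadratic, so its Hessian is the constant matrix H = [[4, -6, -2], [-6, -4, 0], [-2, 0, 6]].
Leading principal minors: 4, -52, -296.
Neither pattern holds ⇒ H is indefinite ⇒ neither convex nor concave.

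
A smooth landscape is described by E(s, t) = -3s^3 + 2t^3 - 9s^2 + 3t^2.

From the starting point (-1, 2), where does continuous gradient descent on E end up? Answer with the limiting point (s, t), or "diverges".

(-2, 0)

E is separable, so gradient descent decouples: s follows -∂E/∂s, t follows -∂E/∂t.
∂E/∂s = -9s(s + 2); at s=-1 this is 9, so s decreases.
∂E/∂t = 6t(t + 1); at t=2 this is 36, so t decreases.
s converges to its nearest critical value -2 (a local min of the s-part); t converges to 0. The iterate converges to (-2, 0).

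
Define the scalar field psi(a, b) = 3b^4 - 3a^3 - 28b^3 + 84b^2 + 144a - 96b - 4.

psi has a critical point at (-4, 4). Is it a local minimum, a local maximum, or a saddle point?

local minimum

The mixed partial ∂²psi/∂a∂b is 0, so the Hessian at any point is diag(psi_aa, psi_bb) = diag(-18a, 12(3b^2 - 14b + 14)).
At (-4, 4): H = diag(72, 72).
Both eigenvalues are positive, so H is positive definite: a local minimum.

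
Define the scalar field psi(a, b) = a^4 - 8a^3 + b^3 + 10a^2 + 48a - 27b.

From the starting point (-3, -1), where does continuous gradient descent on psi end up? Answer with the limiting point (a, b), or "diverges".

(-1, 3)

psi is separable, so gradient descent decouples: a follows -∂psi/∂a, b follows -∂psi/∂b.
∂psi/∂a = 4(a - 4)(a - 3)(a + 1); at a=-3 this is -336, so a increases.
∂psi/∂b = 3(b - 3)(b + 3); at b=-1 this is -24, so b increases.
a converges to its nearest critical value -1 (a local min of the a-part); b converges to 3. The iterate converges to (-1, 3).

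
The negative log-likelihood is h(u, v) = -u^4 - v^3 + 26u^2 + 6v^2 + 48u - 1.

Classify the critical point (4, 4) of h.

The mixed partial ∂²h/∂u∂v is 0, so the Hessian at any point is diag(h_uu, h_vv) = diag(4(-3u^2 + 13), 6(-v + 2)).
At (4, 4): H = diag(-140, -12).
Both eigenvalues are negative, so H is negative definite: a local maximum.

local maximum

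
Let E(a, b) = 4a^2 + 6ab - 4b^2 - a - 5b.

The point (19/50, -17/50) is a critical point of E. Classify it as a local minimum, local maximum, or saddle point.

saddle point

The Hessian of E is constant: H = [[8, 6], [6, -8]].
det(H) = 8·(-8) − 6² = -100.
Since det(H) < 0, H is indefinite and the critical point is a saddle point.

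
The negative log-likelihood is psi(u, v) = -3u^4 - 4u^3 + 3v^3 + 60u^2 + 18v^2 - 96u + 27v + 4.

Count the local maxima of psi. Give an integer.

2

psi separates as a function of u plus a function of v, so ∇psi=0 decouples.
∂psi/∂u = -12(u - 2)(u - 1)(u + 4) = 0 at u ∈ {-4, 1, 2}; ∂psi/∂v = 9(v + 1)(v + 3) = 0 at v ∈ {-3, -1}.
The Hessian is diagonal: diag(psi_uu, psi_vv). Second derivatives: psi_uu(-4)=-360, psi_uu(1)=60, psi_uu(2)=-72; psi_vv(-3)=-18, psi_vv(-1)=18.
Local maxima occur where both diagonal entries negative: (-4, -3), (2, -3). Count: 2.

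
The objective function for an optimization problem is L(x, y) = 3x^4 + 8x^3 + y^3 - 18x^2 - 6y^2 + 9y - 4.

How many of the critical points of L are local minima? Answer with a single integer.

L separates as a function of x plus a function of y, so ∇L=0 decouples.
∂L/∂x = 12x(x - 1)(x + 3) = 0 at x ∈ {-3, 0, 1}; ∂L/∂y = 3(y - 3)(y - 1) = 0 at y ∈ {1, 3}.
The Hessian is diagonal: diag(L_xx, L_yy). Second derivatives: L_xx(-3)=144, L_xx(0)=-36, L_xx(1)=48; L_yy(1)=-6, L_yy(3)=6.
Local minima occur where both diagonal entries positive: (-3, 3), (1, 3). Count: 2.

2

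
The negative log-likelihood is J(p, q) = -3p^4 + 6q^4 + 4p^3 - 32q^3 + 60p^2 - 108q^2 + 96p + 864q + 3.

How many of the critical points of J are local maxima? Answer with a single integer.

J separates as a function of p plus a function of q, so ∇J=0 decouples.
∂J/∂p = -12(p - 4)(p + 1)(p + 2) = 0 at p ∈ {-2, -1, 4}; ∂J/∂q = 24(q - 4)(q - 3)(q + 3) = 0 at q ∈ {-3, 3, 4}.
The Hessian is diagonal: diag(J_pp, J_qq). Second derivatives: J_pp(-2)=-72, J_pp(-1)=60, J_pp(4)=-360; J_qq(-3)=1008, J_qq(3)=-144, J_qq(4)=168.
Local maxima occur where both diagonal entries negative: (-2, 3), (4, 3). Count: 2.

2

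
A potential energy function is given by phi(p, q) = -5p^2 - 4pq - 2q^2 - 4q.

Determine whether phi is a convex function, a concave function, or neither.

concave

phi is quadratic, so its Hessian is the constant matrix H = [[-10, -4], [-4, -4]].
det(H) = 24, tr(H) = -14.
det(H) > 0 and tr(H) < 0, so H is negative definite everywhere: concave.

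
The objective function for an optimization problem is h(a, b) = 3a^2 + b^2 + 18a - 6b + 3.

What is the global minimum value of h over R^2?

-33

h(a,b) separates as P(a) + Q(b) + 3, so its minimum is min P + min Q + 3.
P'(a) = 6a + 18 vanishes at a ∈ {-3}; Q'(b) = 2b - 6 vanishes at b ∈ {3}.
Local minima of P (where P''>0): P(-3)=-27. Local minima of Q: Q(3)=-9.
So the global minimum of h is P(-3) + Q(3) + 3 = -27 − 9 + 3 = -33, attained at (-3, 3).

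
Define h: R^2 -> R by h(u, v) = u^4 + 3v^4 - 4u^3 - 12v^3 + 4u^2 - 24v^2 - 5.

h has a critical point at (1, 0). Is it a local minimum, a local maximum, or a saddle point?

The mixed partial ∂²h/∂u∂v is 0, so the Hessian at any point is diag(h_uu, h_vv) = diag(4(3u^2 - 6u + 2), 12(3v^2 - 6v - 4)).
At (1, 0): H = diag(-4, -48).
Both eigenvalues are negative, so H is negative definite: a local maximum.

local maximum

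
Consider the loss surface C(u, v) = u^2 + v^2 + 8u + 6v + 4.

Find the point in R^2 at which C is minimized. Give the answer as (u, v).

C(u,v) separates as P(u) + Q(v) + 4, so its minimum is min P + min Q + 4.
P'(u) = 2u + 8 vanishes at u ∈ {-4}; Q'(v) = 2v + 6 vanishes at v ∈ {-3}.
Local minima of P (where P''>0): P(-4)=-16. Local minima of Q: Q(-3)=-9.
So the global minimum of C is P(-4) + Q(-3) + 4 = -16 − 9 + 4 = -21, attained at (-4, -3).

(-4, -3)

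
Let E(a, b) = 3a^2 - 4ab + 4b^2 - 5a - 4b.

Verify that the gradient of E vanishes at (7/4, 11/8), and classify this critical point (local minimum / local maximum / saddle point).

∇E = (6a - 4b - 5, -4a + 8b - 4); substituting (7/4, 11/8) gives ∇E = (0, 0), so (7/4, 11/8) is indeed a critical point.
The Hessian of E is constant: H = [[6, -4], [-4, 8]].
det(H) = 6·8 − (-4)² = 32.
det(H) > 0 and tr(H) = 14 > 0, so H is positive definite and the point is a local minimum.

local minimum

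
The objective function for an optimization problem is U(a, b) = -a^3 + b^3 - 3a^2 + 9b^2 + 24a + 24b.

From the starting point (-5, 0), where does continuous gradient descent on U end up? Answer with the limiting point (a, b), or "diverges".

U is separable, so gradient descent decouples: a follows -∂U/∂a, b follows -∂U/∂b.
∂U/∂a = -3(a - 2)(a + 4); at a=-5 this is -21, so a increases.
∂U/∂b = 3(b + 2)(b + 4); at b=0 this is 24, so b decreases.
a converges to its nearest critical value -4 (a local min of the a-part); b converges to -2. The iterate converges to (-4, -2).

(-4, -2)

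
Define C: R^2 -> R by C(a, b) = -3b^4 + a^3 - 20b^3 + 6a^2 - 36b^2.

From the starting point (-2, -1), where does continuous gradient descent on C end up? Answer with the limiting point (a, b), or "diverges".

C is separable, so gradient descent decouples: a follows -∂C/∂a, b follows -∂C/∂b.
∂C/∂a = 3a(a + 4); at a=-2 this is -12, so a increases.
∂C/∂b = -12b(b + 2)(b + 3); at b=-1 this is 24, so b decreases.
a converges to its nearest critical value 0 (a local min of the a-part); b converges to -2. The iterate converges to (0, -2).

(0, -2)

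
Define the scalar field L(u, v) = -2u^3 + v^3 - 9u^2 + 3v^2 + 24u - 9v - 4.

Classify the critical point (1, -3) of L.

local maximum

The mixed partial ∂²L/∂u∂v is 0, so the Hessian at any point is diag(L_uu, L_vv) = diag(-6(2u + 3), 6(v + 1)).
At (1, -3): H = diag(-30, -12).
Both eigenvalues are negative, so H is negative definite: a local maximum.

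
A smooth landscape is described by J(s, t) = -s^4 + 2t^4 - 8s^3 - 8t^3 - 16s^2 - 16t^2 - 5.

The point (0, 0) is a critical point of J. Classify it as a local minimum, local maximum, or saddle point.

local maximum

The mixed partial ∂²J/∂s∂t is 0, so the Hessian at any point is diag(J_ss, J_tt) = diag(-4(3s^2 + 12s + 8), 8(3t^2 - 6t - 4)).
At (0, 0): H = diag(-32, -32).
Both eigenvalues are negative, so H is negative definite: a local maximum.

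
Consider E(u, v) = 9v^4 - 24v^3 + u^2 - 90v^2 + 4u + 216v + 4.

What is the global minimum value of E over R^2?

-456

E(u,v) separates as P(u) + Q(v) + 4, so its minimum is min P + min Q + 4.
P'(u) = 2u + 4 vanishes at u ∈ {-2}; Q'(v) = 36(v - 3)(v - 1)(v + 2) vanishes at v ∈ {-2, 1, 3}.
Local minima of P (where P''>0): P(-2)=-4. Local minima of Q: Q(-2)=-456, Q(3)=-81.
So the global minimum of E is P(-2) + Q(-2) + 4 = -4 − 456 + 4 = -456, attained at (-2, -2).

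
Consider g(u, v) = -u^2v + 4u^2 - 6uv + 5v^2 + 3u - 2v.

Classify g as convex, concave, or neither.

neither

The term -u^2v is cubic, so the Hessian is not constant.
∂²g/∂u² = -2v + 8, which takes both signs as v varies (negative for sufficiently large v). A diagonal entry of the Hessian changing sign means the Hessian is neither positive- nor negative-semidefinite on all of R^2.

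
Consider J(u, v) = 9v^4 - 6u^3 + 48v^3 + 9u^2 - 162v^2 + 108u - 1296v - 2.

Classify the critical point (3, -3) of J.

The mixed partial ∂²J/∂u∂v is 0, so the Hessian at any point is diag(J_uu, J_vv) = diag(18(-2u + 1), 36(3v^2 + 8v - 9)).
At (3, -3): H = diag(-90, -216).
Both eigenvalues are negative, so H is negative definite: a local maximum.

local maximum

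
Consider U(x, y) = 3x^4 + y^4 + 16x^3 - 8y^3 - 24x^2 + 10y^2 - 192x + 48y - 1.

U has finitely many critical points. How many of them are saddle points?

4

U separates as a function of x plus a function of y, so ∇U=0 decouples.
∂U/∂x = 12(x - 2)(x + 2)(x + 4) = 0 at x ∈ {-4, -2, 2}; ∂U/∂y = 4(y - 4)(y - 3)(y + 1) = 0 at y ∈ {-1, 3, 4}.
The Hessian is diagonal: diag(U_xx, U_yy). Second derivatives: U_xx(-4)=144, U_xx(-2)=-96, U_xx(2)=288; U_yy(-1)=80, U_yy(3)=-16, U_yy(4)=20.
Saddle points occur where the two diagonal entries have opposite signs: (-4, 3), (-2, -1), (-2, 4), (2, 3). Count: 4.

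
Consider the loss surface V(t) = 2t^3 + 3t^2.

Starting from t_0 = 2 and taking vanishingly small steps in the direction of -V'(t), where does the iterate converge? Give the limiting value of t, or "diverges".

V'(t) = 6t(t + 1), so V'(2) = 36.
Gradient descent moves in the -V' direction, i.e. t is decreasing.
The nearest critical point in that direction is t = 0, where V'' = 6 > 0 (a local minimum). The iterate converges there.

0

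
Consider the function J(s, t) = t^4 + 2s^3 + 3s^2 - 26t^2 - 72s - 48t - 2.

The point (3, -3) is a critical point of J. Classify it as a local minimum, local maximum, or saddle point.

local minimum

The mixed partial ∂²J/∂s∂t is 0, so the Hessian at any point is diag(J_ss, J_tt) = diag(6(2s + 1), 4(3t^2 - 13)).
At (3, -3): H = diag(42, 56).
Both eigenvalues are positive, so H is positive definite: a local minimum.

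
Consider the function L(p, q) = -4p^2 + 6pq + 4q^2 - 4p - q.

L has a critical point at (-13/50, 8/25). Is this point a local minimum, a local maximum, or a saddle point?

The Hessian of L is constant: H = [[-8, 6], [6, 8]].
det(H) = (-8)·8 − 6² = -100.
Since det(H) < 0, H is indefinite and the critical point is a saddle point.

saddle point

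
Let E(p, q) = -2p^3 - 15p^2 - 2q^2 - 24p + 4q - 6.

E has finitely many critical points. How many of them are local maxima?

E separates as a function of p plus a function of q, so ∇E=0 decouples.
∂E/∂p = -6(p + 1)(p + 4) = 0 at p ∈ {-4, -1}; ∂E/∂q = -4(q - 1) = 0 at q ∈ {1}.
The Hessian is diagonal: diag(E_pp, E_qq). Second derivatives: E_pp(-4)=18, E_pp(-1)=-18; E_qq(1)=-4.
Local maxima occur where both diagonal entries negative: (-1, 1). Count: 1.

1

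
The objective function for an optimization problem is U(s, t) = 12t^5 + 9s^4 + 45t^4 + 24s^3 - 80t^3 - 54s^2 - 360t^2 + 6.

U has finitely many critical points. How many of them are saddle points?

U separates as a function of s plus a function of t, so ∇U=0 decouples.
∂U/∂s = 36s(s - 1)(s + 3) = 0 at s ∈ {-3, 0, 1}; ∂U/∂t = 60t(t - 2)(t + 2)(t + 3) = 0 at t ∈ {-3, -2, 0, 2}.
The Hessian is diagonal: diag(U_ss, U_tt). Second derivatives: U_ss(-3)=432, U_ss(0)=-108, U_ss(1)=144; U_tt(-3)=-900, U_tt(-2)=480, U_tt(0)=-720, U_tt(2)=2400.
Saddle points occur where the two diagonal entries have opposite signs: (-3, -3), (-3, 0), (0, -2), (0, 2), (1, -3), (1, 0). Count: 6.

6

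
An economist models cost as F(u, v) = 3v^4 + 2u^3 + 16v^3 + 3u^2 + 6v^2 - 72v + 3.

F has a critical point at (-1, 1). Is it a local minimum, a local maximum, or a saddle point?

The mixed partial ∂²F/∂u∂v is 0, so the Hessian at any point is diag(F_uu, F_vv) = diag(6(2u + 1), 12(3v^2 + 8v + 1)).
At (-1, 1): H = diag(-6, 144).
The eigenvalues have opposite signs, so H is indefinite: a saddle point.

saddle point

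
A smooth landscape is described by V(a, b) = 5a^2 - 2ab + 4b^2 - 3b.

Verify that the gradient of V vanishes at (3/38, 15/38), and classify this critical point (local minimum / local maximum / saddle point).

∇V = (10a - 2b, -2a + 8b - 3); substituting (3/38, 15/38) gives ∇V = (0, 0), so (3/38, 15/38) is indeed a critical point.
The Hessian of V is constant: H = [[10, -2], [-2, 8]].
det(H) = 10·8 − (-2)² = 76.
det(H) > 0 and tr(H) = 18 > 0, so H is positive definite and the point is a local minimum.

local minimum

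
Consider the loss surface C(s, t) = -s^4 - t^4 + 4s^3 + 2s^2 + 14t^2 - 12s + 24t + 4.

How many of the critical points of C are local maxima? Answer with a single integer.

4

C separates as a function of s plus a function of t, so ∇C=0 decouples.
∂C/∂s = -4(s - 3)(s - 1)(s + 1) = 0 at s ∈ {-1, 1, 3}; ∂C/∂t = -4(t - 3)(t + 1)(t + 2) = 0 at t ∈ {-2, -1, 3}.
The Hessian is diagonal: diag(C_ss, C_tt). Second derivatives: C_ss(-1)=-32, C_ss(1)=16, C_ss(3)=-32; C_tt(-2)=-20, C_tt(-1)=16, C_tt(3)=-80.
Local maxima occur where both diagonal entries negative: (-1, -2), (-1, 3), (3, -2), (3, 3). Count: 4.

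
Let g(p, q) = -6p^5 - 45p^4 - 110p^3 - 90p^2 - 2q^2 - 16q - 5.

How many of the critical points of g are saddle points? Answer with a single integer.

2

g separates as a function of p plus a function of q, so ∇g=0 decouples.
∂g/∂p = -30p(p + 1)(p + 2)(p + 3) = 0 at p ∈ {-3, -2, -1, 0}; ∂g/∂q = -4(q + 4) = 0 at q ∈ {-4}.
The Hessian is diagonal: diag(g_pp, g_qq). Second derivatives: g_pp(-3)=180, g_pp(-2)=-60, g_pp(-1)=60, g_pp(0)=-180; g_qq(-4)=-4.
Saddle points occur where the two diagonal entries have opposite signs: (-3, -4), (-1, -4). Count: 2.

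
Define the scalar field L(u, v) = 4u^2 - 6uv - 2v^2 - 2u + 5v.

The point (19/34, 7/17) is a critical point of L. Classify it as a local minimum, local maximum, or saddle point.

The Hessian of L is constant: H = [[8, -6], [-6, -4]].
det(H) = 8·(-4) − (-6)² = -68.
Since det(H) < 0, H is indefinite and the critical point is a saddle point.

saddle point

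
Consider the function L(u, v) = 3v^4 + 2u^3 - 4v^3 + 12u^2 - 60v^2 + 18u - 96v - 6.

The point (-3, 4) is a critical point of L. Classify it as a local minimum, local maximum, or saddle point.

The mixed partial ∂²L/∂u∂v is 0, so the Hessian at any point is diag(L_uu, L_vv) = diag(12(u + 2), 12(3v^2 - 2v - 10)).
At (-3, 4): H = diag(-12, 360).
The eigenvalues have opposite signs, so H is indefinite: a saddle point.

saddle point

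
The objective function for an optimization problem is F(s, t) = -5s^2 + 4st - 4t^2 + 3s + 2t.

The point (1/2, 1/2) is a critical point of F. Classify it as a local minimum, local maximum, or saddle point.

The Hessian of F is constant: H = [[-10, 4], [4, -8]].
det(H) = (-10)·(-8) − 4² = 64.
det(H) > 0 and tr(H) = -18 < 0, so H is negative definite and the point is a local maximum.

local maximum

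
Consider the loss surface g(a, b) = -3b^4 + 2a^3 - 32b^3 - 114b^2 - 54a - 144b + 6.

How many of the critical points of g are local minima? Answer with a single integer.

1

g separates as a function of a plus a function of b, so ∇g=0 decouples.
∂g/∂a = 6(a - 3)(a + 3) = 0 at a ∈ {-3, 3}; ∂g/∂b = -12(b + 1)(b + 3)(b + 4) = 0 at b ∈ {-4, -3, -1}.
The Hessian is diagonal: diag(g_aa, g_bb). Second derivatives: g_aa(-3)=-36, g_aa(3)=36; g_bb(-4)=-36, g_bb(-3)=24, g_bb(-1)=-72.
Local minima occur where both diagonal entries positive: (3, -3). Count: 1.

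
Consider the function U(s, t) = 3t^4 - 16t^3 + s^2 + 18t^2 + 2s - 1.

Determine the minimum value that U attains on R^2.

U(s,t) separates as P(s) + Q(t) − 1, so its minimum is min P + min Q − 1.
P'(s) = 2s + 2 vanishes at s ∈ {-1}; Q'(t) = 12t(t - 3)(t - 1) vanishes at t ∈ {0, 1, 3}.
Local minima of P (where P''>0): P(-1)=-1. Local minima of Q: Q(0)=0, Q(3)=-27.
So the global minimum of U is P(-1) + Q(3) − 1 = -1 − 27 − 1 = -29, attained at (-1, 3).

-29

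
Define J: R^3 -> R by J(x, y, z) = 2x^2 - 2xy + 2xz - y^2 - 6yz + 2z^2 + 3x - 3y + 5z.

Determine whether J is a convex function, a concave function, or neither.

J is quadratic, so its Hessian is the constant matrix H = [[4, -2, 2], [-2, -2, -6], [2, -6, 4]].
Leading principal minors: 4, -12, -136.
Neither pattern holds ⇒ H is indefinite ⇒ neither convex nor concave.

neither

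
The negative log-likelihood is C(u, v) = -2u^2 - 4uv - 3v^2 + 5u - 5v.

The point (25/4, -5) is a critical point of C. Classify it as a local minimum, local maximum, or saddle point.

local maximum

The Hessian of C is constant: H = [[-4, -4], [-4, -6]].
det(H) = (-4)·(-6) − (-4)² = 8.
det(H) > 0 and tr(H) = -10 < 0, so H is negative definite and the point is a local maximum.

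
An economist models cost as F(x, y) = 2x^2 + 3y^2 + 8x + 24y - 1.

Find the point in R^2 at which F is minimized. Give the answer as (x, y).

F(x,y) separates as P(x) + Q(y) − 1, so its minimum is min P + min Q − 1.
P'(x) = 4x + 8 vanishes at x ∈ {-2}; Q'(y) = 6y + 24 vanishes at y ∈ {-4}.
Local minima of P (where P''>0): P(-2)=-8. Local minima of Q: Q(-4)=-48.
So the global minimum of F is P(-2) + Q(-4) − 1 = -8 − 48 − 1 = -57, attained at (-2, -4).

(-2, -4)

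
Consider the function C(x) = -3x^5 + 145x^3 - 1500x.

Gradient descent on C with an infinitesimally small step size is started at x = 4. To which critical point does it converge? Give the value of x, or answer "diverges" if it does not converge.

C'(x) = -15(x - 5)(x - 2)(x + 2)(x + 5), so C'(4) = 1620.
Gradient descent moves in the -C' direction, i.e. x is decreasing.
The nearest critical point in that direction is x = 2, where C'' = 1260 > 0 (a local minimum). The iterate converges there.

2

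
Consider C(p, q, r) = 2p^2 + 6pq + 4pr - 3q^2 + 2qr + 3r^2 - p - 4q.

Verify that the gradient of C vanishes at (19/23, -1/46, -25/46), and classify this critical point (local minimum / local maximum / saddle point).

saddle point

∇C = (4p + 6q + 4r - 1, 6p - 6q + 2r - 4, 4p + 2q + 6r); substituting (19/23, -1/46, -25/46) gives ∇C = (0, 0, 0), so (19/23, -1/46, -25/46) is indeed a critical point.
The Hessian is constant: H = [[4, 6, 4], [6, -6, 2], [4, 2, 6]].
Leading principal minors: Δ₁ = 4, Δ₂ = -60, Δ₃ = -184.
The minors fit neither the all-positive nor the alternating-sign pattern, so H is indefinite: a saddle point.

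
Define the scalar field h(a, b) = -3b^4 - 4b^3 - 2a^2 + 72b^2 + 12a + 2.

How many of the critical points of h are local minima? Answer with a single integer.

h separates as a function of a plus a function of b, so ∇h=0 decouples.
∂h/∂a = -4(a - 3) = 0 at a ∈ {3}; ∂h/∂b = -12b(b - 3)(b + 4) = 0 at b ∈ {-4, 0, 3}.
The Hessian is diagonal: diag(h_aa, h_bb). Second derivatives: h_aa(3)=-4; h_bb(-4)=-336, h_bb(0)=144, h_bb(3)=-252.
Local minima occur where both diagonal entries positive: none. Count: 0.

0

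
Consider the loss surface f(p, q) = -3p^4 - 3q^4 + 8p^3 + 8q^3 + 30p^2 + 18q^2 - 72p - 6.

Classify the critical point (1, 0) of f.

The mixed partial ∂²f/∂p∂q is 0, so the Hessian at any point is diag(f_pp, f_qq) = diag(12(-3p^2 + 4p + 5), 12(-3q^2 + 4q + 3)).
At (1, 0): H = diag(72, 36).
Both eigenvalues are positive, so H is positive definite: a local minimum.

local minimum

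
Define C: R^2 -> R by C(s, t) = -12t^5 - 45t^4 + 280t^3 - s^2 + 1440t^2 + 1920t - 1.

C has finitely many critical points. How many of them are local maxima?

2

C separates as a function of s plus a function of t, so ∇C=0 decouples.
∂C/∂s = -2s = 0 at s ∈ {0}; ∂C/∂t = -60(t - 4)(t + 1)(t + 2)(t + 4) = 0 at t ∈ {-4, -2, -1, 4}.
The Hessian is diagonal: diag(C_ss, C_tt). Second derivatives: C_ss(0)=-2; C_tt(-4)=2880, C_tt(-2)=-720, C_tt(-1)=900, C_tt(4)=-14400.
Local maxima occur where both diagonal entries negative: (0, -2), (0, 4). Count: 2.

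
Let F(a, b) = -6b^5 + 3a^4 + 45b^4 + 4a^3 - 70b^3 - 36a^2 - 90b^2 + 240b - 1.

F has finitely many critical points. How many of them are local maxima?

F separates as a function of a plus a function of b, so ∇F=0 decouples.
∂F/∂a = 12a(a - 2)(a + 3) = 0 at a ∈ {-3, 0, 2}; ∂F/∂b = -30(b - 4)(b - 2)(b - 1)(b + 1) = 0 at b ∈ {-1, 1, 2, 4}.
The Hessian is diagonal: diag(F_aa, F_bb). Second derivatives: F_aa(-3)=180, F_aa(0)=-72, F_aa(2)=120; F_bb(-1)=900, F_bb(1)=-180, F_bb(2)=180, F_bb(4)=-900.
Local maxima occur where both diagonal entries negative: (0, 1), (0, 4). Count: 2.

2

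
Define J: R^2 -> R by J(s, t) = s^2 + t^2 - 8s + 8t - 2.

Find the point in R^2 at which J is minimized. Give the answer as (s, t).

J(s,t) separates as P(s) + Q(t) − 2, so its minimum is min P + min Q − 2.
P'(s) = 2s - 8 vanishes at s ∈ {4}; Q'(t) = 2(t + 4) vanishes at t ∈ {-4}.
Local minima of P (where P''>0): P(4)=-16. Local minima of Q: Q(-4)=-16.
So the global minimum of J is P(4) + Q(-4) − 2 = -16 − 16 − 2 = -34, attained at (4, -4).

(4, -4)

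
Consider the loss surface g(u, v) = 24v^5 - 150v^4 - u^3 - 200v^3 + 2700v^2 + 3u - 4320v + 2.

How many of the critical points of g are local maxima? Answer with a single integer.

g separates as a function of u plus a function of v, so ∇g=0 decouples.
∂g/∂u = -3(u - 1)(u + 1) = 0 at u ∈ {-1, 1}; ∂g/∂v = 120(v - 4)(v - 3)(v - 1)(v + 3) = 0 at v ∈ {-3, 1, 3, 4}.
The Hessian is diagonal: diag(g_uu, g_vv). Second derivatives: g_uu(-1)=6, g_uu(1)=-6; g_vv(-3)=-20160, g_vv(1)=2880, g_vv(3)=-1440, g_vv(4)=2520.
Local maxima occur where both diagonal entries negative: (1, -3), (1, 3). Count: 2.

2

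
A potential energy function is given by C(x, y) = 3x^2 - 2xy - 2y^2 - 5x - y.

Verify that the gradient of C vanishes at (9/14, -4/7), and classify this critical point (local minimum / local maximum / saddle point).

saddle point

∇C = (6x - 2y - 5, -2x - 4y - 1); substituting (9/14, -4/7) gives ∇C = (0, 0), so (9/14, -4/7) is indeed a critical point.
The Hessian of C is constant: H = [[6, -2], [-2, -4]].
det(H) = 6·(-4) − (-2)² = -28.
Since det(H) < 0, H is indefinite and the critical point is a saddle point.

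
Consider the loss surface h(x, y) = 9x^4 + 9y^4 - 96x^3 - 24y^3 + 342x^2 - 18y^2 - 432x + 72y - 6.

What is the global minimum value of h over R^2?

-240

h(x,y) separates as P(x) + Q(y) − 6, so its minimum is min P + min Q − 6.
P'(x) = 36(x - 4)(x - 3)(x - 1) vanishes at x ∈ {1, 3, 4}; Q'(y) = 36(y - 2)(y - 1)(y + 1) vanishes at y ∈ {-1, 1, 2}.
Local minima of P (where P''>0): P(1)=-177, P(4)=-96. Local minima of Q: Q(-1)=-57, Q(2)=24.
So the global minimum of h is P(1) + Q(-1) − 6 = -177 − 57 − 6 = -240, attained at (1, -1).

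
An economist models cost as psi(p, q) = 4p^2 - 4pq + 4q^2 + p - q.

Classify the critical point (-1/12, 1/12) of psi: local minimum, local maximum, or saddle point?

local minimum

The Hessian of psi is constant: H = [[8, -4], [-4, 8]].
det(H) = 8·8 − (-4)² = 48.
det(H) > 0 and tr(H) = 16 > 0, so H is positive definite and the point is a local minimum.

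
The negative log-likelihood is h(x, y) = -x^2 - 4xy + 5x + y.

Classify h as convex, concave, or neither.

neither

h is quadratic, so its Hessian is the constant matrix H = [[-2, -4], [-4, 0]].
det(H) = -16, tr(H) = -2.
det(H) < 0, so H is indefinite: neither convex nor concave.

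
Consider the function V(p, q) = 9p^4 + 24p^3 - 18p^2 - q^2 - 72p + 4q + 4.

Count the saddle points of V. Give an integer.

2

V separates as a function of p plus a function of q, so ∇V=0 decouples.
∂V/∂p = 36(p - 1)(p + 1)(p + 2) = 0 at p ∈ {-2, -1, 1}; ∂V/∂q = -2(q - 2) = 0 at q ∈ {2}.
The Hessian is diagonal: diag(V_pp, V_qq). Second derivatives: V_pp(-2)=108, V_pp(-1)=-72, V_pp(1)=216; V_qq(2)=-2.
Saddle points occur where the two diagonal entries have opposite signs: (-2, 2), (1, 2). Count: 2.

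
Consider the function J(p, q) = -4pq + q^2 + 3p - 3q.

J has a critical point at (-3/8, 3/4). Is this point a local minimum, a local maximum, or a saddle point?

The Hessian of J is constant: H = [[0, -4], [-4, 2]].
det(H) = 0·2 − (-4)² = -16.
Since det(H) < 0, H is indefinite and the critical point is a saddle point.

saddle point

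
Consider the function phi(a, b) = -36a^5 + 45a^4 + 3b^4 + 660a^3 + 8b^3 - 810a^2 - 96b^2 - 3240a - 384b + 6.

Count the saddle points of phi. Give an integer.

6

phi separates as a function of a plus a function of b, so ∇phi=0 decouples.
∂phi/∂a = -180(a - 3)(a - 2)(a + 1)(a + 3) = 0 at a ∈ {-3, -1, 2, 3}; ∂phi/∂b = 12(b - 4)(b + 2)(b + 4) = 0 at b ∈ {-4, -2, 4}.
The Hessian is diagonal: diag(phi_aa, phi_bb). Second derivatives: phi_aa(-3)=10800, phi_aa(-1)=-4320, phi_aa(2)=2700, phi_aa(3)=-4320; phi_bb(-4)=192, phi_bb(-2)=-144, phi_bb(4)=576.
Saddle points occur where the two diagonal entries have opposite signs: (-3, -2), (-1, -4), (-1, 4), (2, -2), (3, -4), (3, 4). Count: 6.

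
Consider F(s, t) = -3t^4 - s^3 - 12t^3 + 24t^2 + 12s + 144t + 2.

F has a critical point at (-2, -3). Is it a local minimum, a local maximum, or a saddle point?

saddle point

The mixed partial ∂²F/∂s∂t is 0, so the Hessian at any point is diag(F_ss, F_tt) = diag(-6s, 12(-3t^2 - 6t + 4)).
At (-2, -3): H = diag(12, -60).
The eigenvalues have opposite signs, so H is indefinite: a saddle point.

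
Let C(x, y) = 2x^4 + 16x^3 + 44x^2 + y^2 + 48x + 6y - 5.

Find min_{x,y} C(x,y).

-32

C(x,y) separates as P(x) + Q(y) − 5, so its minimum is min P + min Q − 5.
P'(x) = 8(x + 1)(x + 2)(x + 3) vanishes at x ∈ {-3, -2, -1}; Q'(y) = 2y + 6 vanishes at y ∈ {-3}.
Local minima of P (where P''>0): P(-3)=-18, P(-1)=-18. Local minima of Q: Q(-3)=-9.
So the global minimum of C is P(-3) + Q(-3) − 5 = -18 − 9 − 5 = -32, attained at (-3, -3).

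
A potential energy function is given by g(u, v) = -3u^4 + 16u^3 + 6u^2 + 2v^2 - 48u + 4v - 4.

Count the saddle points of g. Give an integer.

2

g separates as a function of u plus a function of v, so ∇g=0 decouples.
∂g/∂u = -12(u - 4)(u - 1)(u + 1) = 0 at u ∈ {-1, 1, 4}; ∂g/∂v = 4(v + 1) = 0 at v ∈ {-1}.
The Hessian is diagonal: diag(g_uu, g_vv). Second derivatives: g_uu(-1)=-120, g_uu(1)=72, g_uu(4)=-180; g_vv(-1)=4.
Saddle points occur where the two diagonal entries have opposite signs: (-1, -1), (4, -1). Count: 2.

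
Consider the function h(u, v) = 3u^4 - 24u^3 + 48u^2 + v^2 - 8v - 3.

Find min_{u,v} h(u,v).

-19

h(u,v) separates as P(u) + Q(v) − 3, so its minimum is min P + min Q − 3.
P'(u) = 12u(u - 4)(u - 2) vanishes at u ∈ {0, 2, 4}; Q'(v) = 2v - 8 vanishes at v ∈ {4}.
Local minima of P (where P''>0): P(0)=0, P(4)=0. Local minima of Q: Q(4)=-16.
So the global minimum of h is P(0) + Q(4) − 3 = 0 − 16 − 3 = -19, attained at (0, 4).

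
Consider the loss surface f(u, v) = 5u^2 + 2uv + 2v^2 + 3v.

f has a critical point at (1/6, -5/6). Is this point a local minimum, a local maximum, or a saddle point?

The Hessian of f is constant: H = [[10, 2], [2, 4]].
det(H) = 10·4 − 2² = 36.
det(H) > 0 and tr(H) = 14 > 0, so H is positive definite and the point is a local minimum.

local minimum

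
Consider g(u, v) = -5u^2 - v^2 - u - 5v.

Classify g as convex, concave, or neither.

g is quadratic, so its Hessian is the constant matrix H = [[-10, 0], [0, -2]].
det(H) = 20, tr(H) = -12.
det(H) > 0 and tr(H) < 0, so H is negative definite everywhere: concave.

concave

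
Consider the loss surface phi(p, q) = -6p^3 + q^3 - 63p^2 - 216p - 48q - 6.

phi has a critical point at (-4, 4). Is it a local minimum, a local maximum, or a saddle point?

local minimum

The mixed partial ∂²phi/∂p∂q is 0, so the Hessian at any point is diag(phi_pp, phi_qq) = diag(-18(2p + 7), 6q).
At (-4, 4): H = diag(18, 24).
Both eigenvalues are positive, so H is positive definite: a local minimum.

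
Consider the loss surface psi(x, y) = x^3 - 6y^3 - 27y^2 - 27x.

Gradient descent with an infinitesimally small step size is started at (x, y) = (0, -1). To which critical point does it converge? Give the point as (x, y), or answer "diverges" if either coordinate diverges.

psi is separable, so gradient descent decouples: x follows -∂psi/∂x, y follows -∂psi/∂y.
∂psi/∂x = 3(x - 3)(x + 3); at x=0 this is -27, so x increases.
∂psi/∂y = -18y(y + 3); at y=-1 this is 36, so y decreases.
x converges to its nearest critical value 3 (a local min of the x-part); y converges to -3. The iterate converges to (3, -3).

(3, -3)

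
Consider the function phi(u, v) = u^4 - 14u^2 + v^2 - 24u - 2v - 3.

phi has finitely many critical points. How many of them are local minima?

2

phi separates as a function of u plus a function of v, so ∇phi=0 decouples.
∂phi/∂u = 4(u - 3)(u + 1)(u + 2) = 0 at u ∈ {-2, -1, 3}; ∂phi/∂v = 2(v - 1) = 0 at v ∈ {1}.
The Hessian is diagonal: diag(phi_uu, phi_vv). Second derivatives: phi_uu(-2)=20, phi_uu(-1)=-16, phi_uu(3)=80; phi_vv(1)=2.
Local minima occur where both diagonal entries positive: (-2, 1), (3, 1). Count: 2.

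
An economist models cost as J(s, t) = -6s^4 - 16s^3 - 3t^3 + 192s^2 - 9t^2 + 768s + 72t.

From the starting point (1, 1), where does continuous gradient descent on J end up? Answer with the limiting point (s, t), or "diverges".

(-2, -4)

J is separable, so gradient descent decouples: s follows -∂J/∂s, t follows -∂J/∂t.
∂J/∂s = -24(s - 4)(s + 2)(s + 4); at s=1 this is 1080, so s decreases.
∂J/∂t = -9(t - 2)(t + 4); at t=1 this is 45, so t decreases.
s converges to its nearest critical value -2 (a local min of the s-part); t converges to -4. The iterate converges to (-2, -4).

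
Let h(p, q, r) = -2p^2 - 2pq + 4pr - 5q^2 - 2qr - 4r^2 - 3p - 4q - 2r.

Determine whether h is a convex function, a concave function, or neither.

concave

h is quadratic, so its Hessian is the constant matrix H = [[-4, -2, 4], [-2, -10, -2], [4, -2, -8]].
Leading principal minors: -4, 36, -80.
Signs alternate −, +, − ⇒ H ≺ 0 ⇒ concave.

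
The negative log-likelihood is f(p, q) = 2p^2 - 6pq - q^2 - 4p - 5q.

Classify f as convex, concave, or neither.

f is quadratic, so its Hessian is the constant matrix H = [[4, -6], [-6, -2]].
det(H) = -44, tr(H) = 2.
det(H) < 0, so H is indefinite: neither convex nor concave.

neither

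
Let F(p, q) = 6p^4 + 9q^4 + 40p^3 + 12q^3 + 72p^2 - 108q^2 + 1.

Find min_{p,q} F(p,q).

-566

F(p,q) separates as A(p) + B(q) + 1, so its minimum is min A + min B + 1.
A'(p) = 24p(p + 2)(p + 3) vanishes at p ∈ {-3, -2, 0}; B'(q) = 36q(q - 2)(q + 3) vanishes at q ∈ {-3, 0, 2}.
Local minima of A (where A''>0): A(-3)=54, A(0)=0. Local minima of B: B(-3)=-567, B(2)=-192.
So the global minimum of F is A(0) + B(-3) + 1 = 0 − 567 + 1 = -566, attained at (0, -3).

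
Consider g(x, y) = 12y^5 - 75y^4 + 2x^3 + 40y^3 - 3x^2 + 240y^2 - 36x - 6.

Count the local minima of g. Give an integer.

2

g separates as a function of x plus a function of y, so ∇g=0 decouples.
∂g/∂x = 6(x - 3)(x + 2) = 0 at x ∈ {-2, 3}; ∂g/∂y = 60y(y - 4)(y - 2)(y + 1) = 0 at y ∈ {-1, 0, 2, 4}.
The Hessian is diagonal: diag(g_xx, g_yy). Second derivatives: g_xx(-2)=-30, g_xx(3)=30; g_yy(-1)=-900, g_yy(0)=480, g_yy(2)=-720, g_yy(4)=2400.
Local minima occur where both diagonal entries positive: (3, 0), (3, 4). Count: 2.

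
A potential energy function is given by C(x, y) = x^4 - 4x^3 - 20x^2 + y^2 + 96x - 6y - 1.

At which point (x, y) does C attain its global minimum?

C(x,y) separates as P(x) + Q(y) − 1, so its minimum is min P + min Q − 1.
P'(x) = 4(x - 4)(x - 2)(x + 3) vanishes at x ∈ {-3, 2, 4}; Q'(y) = 2y - 6 vanishes at y ∈ {3}.
Local minima of P (where P''>0): P(-3)=-279, P(4)=64. Local minima of Q: Q(3)=-9.
So the global minimum of C is P(-3) + Q(3) − 1 = -279 − 9 − 1 = -289, attained at (-3, 3).

(-3, 3)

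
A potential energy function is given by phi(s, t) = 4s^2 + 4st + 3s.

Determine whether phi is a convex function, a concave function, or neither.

phi is quadratic, so its Hessian is the constant matrix H = [[8, 4], [4, 0]].
det(H) = -16, tr(H) = 8.
det(H) < 0, so H is indefinite: neither convex nor concave.

neither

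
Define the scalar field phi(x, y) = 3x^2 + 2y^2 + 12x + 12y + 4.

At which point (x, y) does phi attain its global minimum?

(-2, -3)

phi(x,y) separates as P(x) + Q(y) + 4, so its minimum is min P + min Q + 4.
P'(x) = 6x + 12 vanishes at x ∈ {-2}; Q'(y) = 4y + 12 vanishes at y ∈ {-3}.
Local minima of P (where P''>0): P(-2)=-12. Local minima of Q: Q(-3)=-18.
So the global minimum of phi is P(-2) + Q(-3) + 4 = -12 − 18 + 4 = -26, attained at (-2, -3).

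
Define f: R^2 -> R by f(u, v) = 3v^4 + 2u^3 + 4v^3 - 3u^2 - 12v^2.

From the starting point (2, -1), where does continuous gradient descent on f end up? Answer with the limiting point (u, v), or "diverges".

f is separable, so gradient descent decouples: u follows -∂f/∂u, v follows -∂f/∂v.
∂f/∂u = 6u(u - 1); at u=2 this is 12, so u decreases.
∂f/∂v = 12v(v - 1)(v + 2); at v=-1 this is 24, so v decreases.
u converges to its nearest critical value 1 (a local min of the u-part); v converges to -2. The iterate converges to (1, -2).

(1, -2)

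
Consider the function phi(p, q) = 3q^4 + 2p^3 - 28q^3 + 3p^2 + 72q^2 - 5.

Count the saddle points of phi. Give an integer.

3

phi separates as a function of p plus a function of q, so ∇phi=0 decouples.
∂phi/∂p = 6p(p + 1) = 0 at p ∈ {-1, 0}; ∂phi/∂q = 12q(q - 4)(q - 3) = 0 at q ∈ {0, 3, 4}.
The Hessian is diagonal: diag(phi_pp, phi_qq). Second derivatives: phi_pp(-1)=-6, phi_pp(0)=6; phi_qq(0)=144, phi_qq(3)=-36, phi_qq(4)=48.
Saddle points occur where the two diagonal entries have opposite signs: (-1, 0), (-1, 4), (0, 3). Count: 3.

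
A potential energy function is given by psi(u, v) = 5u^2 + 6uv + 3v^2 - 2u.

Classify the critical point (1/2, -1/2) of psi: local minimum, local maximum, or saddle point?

local minimum

The Hessian of psi is constant: H = [[10, 6], [6, 6]].
det(H) = 10·6 − 6² = 24.
det(H) > 0 and tr(H) = 16 > 0, so H is positive definite and the point is a local minimum.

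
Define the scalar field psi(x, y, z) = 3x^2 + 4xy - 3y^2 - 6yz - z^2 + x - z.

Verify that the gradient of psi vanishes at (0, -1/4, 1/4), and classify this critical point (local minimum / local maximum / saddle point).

∇psi = (6x + 4y + 1, 4x - 6y - 6z, -6y - 2z - 1); substituting (0, -1/4, 1/4) gives ∇psi = (0, 0, 0), so (0, -1/4, 1/4) is indeed a critical point.
The Hessian is constant: H = [[6, 4, 0], [4, -6, -6], [0, -6, -2]].
Leading principal minors: Δ₁ = 6, Δ₂ = -52, Δ₃ = -112.
The minors fit neither the all-positive nor the alternating-sign pattern, so H is indefinite: a saddle point.

saddle point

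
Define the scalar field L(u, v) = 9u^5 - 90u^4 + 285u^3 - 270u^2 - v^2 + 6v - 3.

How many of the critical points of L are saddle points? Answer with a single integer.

2

L separates as a function of u plus a function of v, so ∇L=0 decouples.
∂L/∂u = 45u(u - 4)(u - 3)(u - 1) = 0 at u ∈ {0, 1, 3, 4}; ∂L/∂v = -2(v - 3) = 0 at v ∈ {3}.
The Hessian is diagonal: diag(L_uu, L_vv). Second derivatives: L_uu(0)=-540, L_uu(1)=270, L_uu(3)=-270, L_uu(4)=540; L_vv(3)=-2.
Saddle points occur where the two diagonal entries have opposite signs: (1, 3), (4, 3). Count: 2.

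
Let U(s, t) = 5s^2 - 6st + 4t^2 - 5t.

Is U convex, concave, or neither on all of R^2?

convex

U is quadratic, so its Hessian is the constant matrix H = [[10, -6], [-6, 8]].
det(H) = 44, tr(H) = 18.
det(H) > 0 and tr(H) > 0, so H is positive definite everywhere: convex.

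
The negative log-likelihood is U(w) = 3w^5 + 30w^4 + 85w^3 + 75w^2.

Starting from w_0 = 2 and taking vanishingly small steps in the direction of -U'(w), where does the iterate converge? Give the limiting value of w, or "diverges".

U'(w) = 15w(w + 1)(w + 2)(w + 5), so U'(2) = 2520.
Gradient descent moves in the -U' direction, i.e. w is decreasing.
The nearest critical point in that direction is w = 0, where U'' = 150 > 0 (a local minimum). The iterate converges there.

0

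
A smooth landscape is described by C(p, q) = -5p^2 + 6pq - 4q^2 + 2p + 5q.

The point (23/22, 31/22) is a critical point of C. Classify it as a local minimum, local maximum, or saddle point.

local maximum

The Hessian of C is constant: H = [[-10, 6], [6, -8]].
det(H) = (-10)·(-8) − 6² = 44.
det(H) > 0 and tr(H) = -18 < 0, so H is negative definite and the point is a local maximum.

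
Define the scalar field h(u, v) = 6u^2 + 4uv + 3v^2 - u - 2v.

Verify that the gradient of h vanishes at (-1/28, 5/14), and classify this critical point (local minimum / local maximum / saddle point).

∇h = (12u + 4v - 1, 4u + 6v - 2); substituting (-1/28, 5/14) gives ∇h = (0, 0), so (-1/28, 5/14) is indeed a critical point.
The Hessian of h is constant: H = [[12, 4], [4, 6]].
det(H) = 12·6 − 4² = 56.
det(H) > 0 and tr(H) = 18 > 0, so H is positive definite and the point is a local minimum.

local minimum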